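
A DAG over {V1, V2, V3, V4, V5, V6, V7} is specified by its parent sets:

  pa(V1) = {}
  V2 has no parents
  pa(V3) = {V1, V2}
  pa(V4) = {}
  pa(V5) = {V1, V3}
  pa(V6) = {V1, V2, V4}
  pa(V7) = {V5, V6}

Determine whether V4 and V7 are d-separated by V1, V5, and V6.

There are 5 undirected paths between V4 and V7; checking each against the conditioning set {V1, V5, V6}:
Path 1: V4 → V6 → V7
  V6 is a chain here and V6 is conditioned on, so the path is blocked at V6.
Path 2: V4 → V6 ← V2 → V3 → V5 → V7
  V5 is a chain here and V5 is conditioned on, so the path is blocked at V5.
Path 3: V4 → V6 ← V2 → V3 ← V1 → V5 → V7
  V1 is a fork here and V1 is conditioned on, so the path is blocked at V1.
Path 4: V4 → V6 ← V1 → V3 → V5 → V7
  V1 is a fork here and V1 is conditioned on, so the path is blocked at V1.
Path 5: V4 → V6 ← V1 → V5 → V7
  V1 is a fork here and V1 is conditioned on, so the path is blocked at V1.
All paths are blocked; V4 ⊥ V7 | {V1, V5, V6} holds.

Yes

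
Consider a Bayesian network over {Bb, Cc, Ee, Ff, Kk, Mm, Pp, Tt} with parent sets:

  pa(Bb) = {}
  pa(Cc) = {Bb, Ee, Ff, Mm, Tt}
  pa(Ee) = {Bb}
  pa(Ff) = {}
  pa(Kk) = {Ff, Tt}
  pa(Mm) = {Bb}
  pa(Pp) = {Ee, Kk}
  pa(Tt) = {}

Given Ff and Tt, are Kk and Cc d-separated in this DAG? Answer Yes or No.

Yes

Enumerating the 5 paths from Kk to Cc and testing each for blocking by {Ff, Tt}:
  1. Kk ← Ff → Cc — Ff:fork[blocks] ⇒ blocked
  2. Kk → Pp ← Ee → Cc — Pp:collider[blocks]; Ee:fork[open] ⇒ blocked
  3. Kk → Pp ← Ee ← Bb → Cc — Pp:collider[blocks]; Ee:chain[open]; Bb:fork[open] ⇒ blocked
  4. Kk → Pp ← Ee ← Bb → Mm → Cc — Pp:collider[blocks]; Ee:chain[open]; Bb:fork[open]; Mm:chain[open] ⇒ blocked
  5. Kk ← Tt → Cc — Tt:fork[blocks] ⇒ blocked
All paths are blocked; Kk ⊥ Cc | {Ff, Tt} holds.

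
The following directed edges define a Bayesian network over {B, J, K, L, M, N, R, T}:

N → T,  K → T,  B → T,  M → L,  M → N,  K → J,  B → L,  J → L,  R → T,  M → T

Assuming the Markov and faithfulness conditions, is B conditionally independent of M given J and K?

Yes — B and M are d-separated given {J, K}.

There are 6 undirected paths between B and M; checking each against the conditioning set {J, K}:
Path 1: B → L ← M
  L is a collider here and neither L nor any of its descendants is conditioned on, so the collider stays closed — the path is blocked at L.
Path 2: B → L ← J ← K → T ← M
  L is a collider here and neither L nor any of its descendants is conditioned on, so the collider stays closed — the path is blocked at L.
Path 3: B → L ← J ← K → T ← N ← M
  L is a collider here and neither L nor any of its descendants is conditioned on, so the collider stays closed — the path is blocked at L.
Path 4: B → T ← M
  T is a collider here and neither T nor any of its descendants is conditioned on, so the collider stays closed — the path is blocked at T.
Path 5: B → T ← K → J → L ← M
  T is a collider here and neither T nor any of its descendants is conditioned on, so the collider stays closed — the path is blocked at T.
Path 6: B → T ← N ← M
  T is a collider here and neither T nor any of its descendants is conditioned on, so the collider stays closed — the path is blocked at T.
Every path is blocked, so B and M are d-separated given {J, K}.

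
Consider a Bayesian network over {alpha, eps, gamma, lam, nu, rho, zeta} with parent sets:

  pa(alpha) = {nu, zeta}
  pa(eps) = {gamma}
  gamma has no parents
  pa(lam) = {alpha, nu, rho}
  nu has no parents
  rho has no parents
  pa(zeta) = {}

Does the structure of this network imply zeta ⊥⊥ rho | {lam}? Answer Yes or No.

No

2 paths connect zeta and rho; each must be blocked for d-separation to hold:
Path 1: zeta → alpha ← nu → lam ← rho
  alpha is a collider and its descendant lam is conditioned on, which opens it; nu is a fork and nu is not conditioned on; lam is a collider and lam is conditioned on, which opens it — no node blocks this path, so it is active.
Path 2: zeta → alpha → lam ← rho
  alpha is a chain and alpha is not conditioned on; lam is a collider and lam is conditioned on, which opens it — no node blocks this path, so it is active.
Since the path zeta → alpha ← nu → lam ← rho is active, zeta and rho are not d-separated given {lam}.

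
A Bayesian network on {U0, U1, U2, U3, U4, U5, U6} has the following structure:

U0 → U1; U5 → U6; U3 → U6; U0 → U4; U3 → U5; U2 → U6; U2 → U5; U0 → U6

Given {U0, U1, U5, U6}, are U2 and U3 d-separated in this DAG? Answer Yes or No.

4 paths connect U2 and U3; each must be blocked for d-separation to hold:
Path 1: U2 → U6 ← U3
  U6 is a collider and U6 is conditioned on, which opens it — no node blocks this path, so it is active.
Path 2: U2 → U6 ← U5 ← U3
  U5 is a chain here and U5 is conditioned on, so the path is blocked at U5.
Path 3: U2 → U5 ← U3
  U5 is a collider and U5 is conditioned on, which opens it — no node blocks this path, so it is active.
Path 4: U2 → U5 → U6 ← U3
  U5 is a chain here and U5 is conditioned on, so the path is blocked at U5.
At least one path is unblocked, so d-separation fails.

No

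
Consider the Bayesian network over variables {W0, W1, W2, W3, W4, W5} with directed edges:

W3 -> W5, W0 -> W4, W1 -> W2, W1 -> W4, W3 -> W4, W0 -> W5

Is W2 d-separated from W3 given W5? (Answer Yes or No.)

Enumerating the 2 paths from W2 to W3 and testing each for blocking by {W5}:
Path 1: W2 ← W1 → W4 ← W3
  W4 is a collider here and neither W4 nor any of its descendants is conditioned on, so the collider stays closed — the path is blocked at W4.
Path 2: W2 ← W1 → W4 ← W0 → W5 ← W3
  W4 is a collider here and neither W4 nor any of its descendants is conditioned on, so the collider stays closed — the path is blocked at W4.
Since every path is blocked, d-separation holds.

Yes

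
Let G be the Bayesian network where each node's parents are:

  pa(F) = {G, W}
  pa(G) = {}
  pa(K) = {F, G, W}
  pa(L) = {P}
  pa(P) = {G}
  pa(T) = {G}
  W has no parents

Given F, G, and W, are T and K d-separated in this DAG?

Yes

Enumerating the 3 paths from T to K and testing each for blocking by {F, G, W}:
  1. T ← G → F ← W → K — G:fork[blocks]; F:collider[open]; W:fork[blocks] ⇒ blocked
  2. T ← G → F → K — G:fork[blocks]; F:chain[blocks] ⇒ blocked
  3. T ← G → K — G:fork[blocks] ⇒ blocked
Every path is blocked, so T and K are d-separated given {F, G, W}.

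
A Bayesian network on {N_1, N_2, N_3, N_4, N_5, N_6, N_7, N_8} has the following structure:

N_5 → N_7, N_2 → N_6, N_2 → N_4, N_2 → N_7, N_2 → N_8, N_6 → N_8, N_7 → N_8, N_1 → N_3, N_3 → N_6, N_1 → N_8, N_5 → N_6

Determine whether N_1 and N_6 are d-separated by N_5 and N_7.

There are 6 undirected paths between N_1 and N_6; checking each against the conditioning set {N_5, N_7}:
Path 1: N_1 → N_8 ← N_7 ← N_5 → N_6
  N_8 is a collider here and neither N_8 nor any of its descendants is conditioned on, so the collider stays closed — the path is blocked at N_8.
Path 2: N_1 → N_8 ← N_7 ← N_2 → N_6
  N_8 is a collider here and neither N_8 nor any of its descendants is conditioned on, so the collider stays closed — the path is blocked at N_8.
Path 3: N_1 → N_8 ← N_6
  N_8 is a collider here and neither N_8 nor any of its descendants is conditioned on, so the collider stays closed — the path is blocked at N_8.
Path 4: N_1 → N_8 ← N_2 → N_7 ← N_5 → N_6
  N_8 is a collider here and neither N_8 nor any of its descendants is conditioned on, so the collider stays closed — the path is blocked at N_8.
Path 5: N_1 → N_8 ← N_2 → N_6
  N_8 is a collider here and neither N_8 nor any of its descendants is conditioned on, so the collider stays closed — the path is blocked at N_8.
Path 6: N_1 → N_3 → N_6
  N_3 is a chain and N_3 is not conditioned on — no node blocks this path, so it is active.
At least one path is unblocked, so d-separation fails.

No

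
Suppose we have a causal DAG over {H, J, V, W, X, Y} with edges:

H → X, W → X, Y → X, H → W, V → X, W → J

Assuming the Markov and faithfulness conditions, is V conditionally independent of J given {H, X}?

Enumerating the 2 paths from V to J and testing each for blocking by {H, X}:
Path 1: V → X ← H → W → J
  H is a fork here and H is conditioned on, so the path is blocked at H.
Path 2: V → X ← W → J
  X is a collider and X is conditioned on, which opens it; W is a fork and W is not conditioned on — no node blocks this path, so it is active.
Because an active path exists, V and J are not d-separated.

No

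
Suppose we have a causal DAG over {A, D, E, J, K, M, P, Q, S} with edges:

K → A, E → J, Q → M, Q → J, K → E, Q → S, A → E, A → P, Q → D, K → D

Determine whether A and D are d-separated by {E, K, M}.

We examine all 4 paths between A and D:
Path 1: A → E → J ← Q → D
  E is a chain here and E is conditioned on, so the path is blocked at E.
Path 2: A → E ← K → D
  K is a fork here and K is conditioned on, so the path is blocked at K.
Path 3: A ← K → D
  K is a fork here and K is conditioned on, so the path is blocked at K.
Path 4: A ← K → E → J ← Q → D
  K is a fork here and K is conditioned on, so the path is blocked at K.
All paths are blocked; A ⊥ D | {E, K, M} holds.

Yes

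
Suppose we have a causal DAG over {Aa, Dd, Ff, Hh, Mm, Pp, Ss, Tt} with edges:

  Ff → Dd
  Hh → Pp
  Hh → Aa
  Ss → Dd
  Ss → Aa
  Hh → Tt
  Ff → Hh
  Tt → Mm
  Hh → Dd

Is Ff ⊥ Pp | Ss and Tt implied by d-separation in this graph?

No

Enumerating the 3 paths from Ff to Pp and testing each for blocking by {Ss, Tt}:
  1. Ff → Dd ← Ss → Aa ← Hh → Pp — Dd:collider[blocks]; Ss:fork[blocks]; Aa:collider[blocks]; Hh:fork[open] ⇒ blocked
  2. Ff → Dd ← Hh → Pp — Dd:collider[blocks]; Hh:fork[open] ⇒ blocked
  3. Ff → Hh → Pp — Hh:chain[open] ⇒ active
Because an active path exists, Ff and Pp are not d-separated.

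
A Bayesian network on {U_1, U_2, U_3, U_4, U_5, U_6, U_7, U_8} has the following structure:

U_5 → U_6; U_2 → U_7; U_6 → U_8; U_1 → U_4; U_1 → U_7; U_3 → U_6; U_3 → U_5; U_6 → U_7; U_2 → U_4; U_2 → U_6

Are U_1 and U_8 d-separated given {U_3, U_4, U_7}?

No

There are 4 undirected paths between U_1 and U_8; checking each against the conditioning set {U_3, U_4, U_7}:
Path 1: U_1 → U_7 ← U_2 → U_6 → U_8
  U_7 is a collider and U_7 is conditioned on, which opens it; U_2 is a fork and U_2 is not conditioned on; U_6 is a chain and U_6 is not conditioned on — no node blocks this path, so it is active.
Path 2: U_1 → U_7 ← U_6 → U_8
  U_7 is a collider and U_7 is conditioned on, which opens it; U_6 is a fork and U_6 is not conditioned on — no node blocks this path, so it is active.
Path 3: U_1 → U_4 ← U_2 → U_7 ← U_6 → U_8
  U_4 is a collider and U_4 is conditioned on, which opens it; U_2 is a fork and U_2 is not conditioned on; U_7 is a collider and U_7 is conditioned on, which opens it; U_6 is a fork and U_6 is not conditioned on — no node blocks this path, so it is active.
Path 4: U_1 → U_4 ← U_2 → U_6 → U_8
  U_4 is a collider and U_4 is conditioned on, which opens it; U_2 is a fork and U_2 is not conditioned on; U_6 is a chain and U_6 is not conditioned on — no node blocks this path, so it is active.
Because an active path exists, U_1 and U_8 are not d-separated.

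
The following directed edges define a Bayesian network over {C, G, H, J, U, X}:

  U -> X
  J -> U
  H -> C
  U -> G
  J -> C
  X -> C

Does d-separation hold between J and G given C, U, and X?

Yes — J and G are d-separated given {C, U, X}.

2 paths connect J and G; each must be blocked for d-separation to hold:
  1. J → U → G — U:chain[blocks] ⇒ blocked
  2. J → C ← X ← U → G — C:collider[open]; X:chain[blocks]; U:fork[blocks] ⇒ blocked
All paths are blocked; J ⊥ G | {C, U, X} holds.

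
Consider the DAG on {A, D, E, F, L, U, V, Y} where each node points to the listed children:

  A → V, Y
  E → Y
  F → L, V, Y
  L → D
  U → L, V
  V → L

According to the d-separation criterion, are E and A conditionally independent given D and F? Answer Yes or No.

Yes

We examine all 4 paths between E and A:
Path 1: E → Y ← A
  Y is a collider here and neither Y nor any of its descendants is conditioned on, so the collider stays closed — the path is blocked at Y.
Path 2: E → Y ← F → L ← U → V ← A
  Y is a collider here and neither Y nor any of its descendants is conditioned on, so the collider stays closed — the path is blocked at Y.
Path 3: E → Y ← F → L ← V ← A
  Y is a collider here and neither Y nor any of its descendants is conditioned on, so the collider stays closed — the path is blocked at Y.
Path 4: E → Y ← F → V ← A
  Y is a collider here and neither Y nor any of its descendants is conditioned on, so the collider stays closed — the path is blocked at Y.
Every path is blocked, so E and A are d-separated given {D, F}.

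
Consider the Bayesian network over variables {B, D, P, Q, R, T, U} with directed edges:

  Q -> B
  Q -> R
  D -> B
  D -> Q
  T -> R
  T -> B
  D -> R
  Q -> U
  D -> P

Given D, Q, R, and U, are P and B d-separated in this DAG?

Yes — P and B are d-separated given {D, Q, R, U}.

We examine all 5 paths between P and B:
Path 1: P ← D → R ← T → B
  D is a fork here and D is conditioned on, so the path is blocked at D.
Path 2: P ← D → R ← Q → B
  D is a fork here and D is conditioned on, so the path is blocked at D.
Path 3: P ← D → B
  D is a fork here and D is conditioned on, so the path is blocked at D.
Path 4: P ← D → Q → R ← T → B
  D is a fork here and D is conditioned on, so the path is blocked at D.
Path 5: P ← D → Q → B
  D is a fork here and D is conditioned on, so the path is blocked at D.
Since every path is blocked, d-separation holds.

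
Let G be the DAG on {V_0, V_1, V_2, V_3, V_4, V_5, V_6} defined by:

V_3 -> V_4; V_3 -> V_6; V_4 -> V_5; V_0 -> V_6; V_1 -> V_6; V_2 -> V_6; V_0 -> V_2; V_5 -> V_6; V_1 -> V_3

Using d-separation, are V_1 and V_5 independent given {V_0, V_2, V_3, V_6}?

No

There are 4 undirected paths between V_1 and V_5; checking each against the conditioning set {V_0, V_2, V_3, V_6}:
Path 1: V_1 → V_6 ← V_5
  V_6 is a collider and V_6 is conditioned on, which opens it — no node blocks this path, so it is active.
Path 2: V_1 → V_6 ← V_3 → V_4 → V_5
  V_3 is a fork here and V_3 is conditioned on, so the path is blocked at V_3.
Path 3: V_1 → V_3 → V_6 ← V_5
  V_3 is a chain here and V_3 is conditioned on, so the path is blocked at V_3.
Path 4: V_1 → V_3 → V_4 → V_5
  V_3 is a chain here and V_3 is conditioned on, so the path is blocked at V_3.
Because an active path exists, V_1 and V_5 are not d-separated.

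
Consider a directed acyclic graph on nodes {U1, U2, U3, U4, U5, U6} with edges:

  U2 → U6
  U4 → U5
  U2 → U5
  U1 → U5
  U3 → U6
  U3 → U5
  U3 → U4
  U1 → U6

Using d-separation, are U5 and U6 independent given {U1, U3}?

We examine all 4 paths between U5 and U6:
Path 1: U5 ← U2 → U6
  U2 is a fork and U2 is not conditioned on — no node blocks this path, so it is active.
Path 2: U5 ← U4 ← U3 → U6
  U3 is a fork here and U3 is conditioned on, so the path is blocked at U3.
Path 3: U5 ← U3 → U6
  U3 is a fork here and U3 is conditioned on, so the path is blocked at U3.
Path 4: U5 ← U1 → U6
  U1 is a fork here and U1 is conditioned on, so the path is blocked at U1.
Since the path U5 ← U2 → U6 is active, U5 and U6 are not d-separated given {U1, U3}.

No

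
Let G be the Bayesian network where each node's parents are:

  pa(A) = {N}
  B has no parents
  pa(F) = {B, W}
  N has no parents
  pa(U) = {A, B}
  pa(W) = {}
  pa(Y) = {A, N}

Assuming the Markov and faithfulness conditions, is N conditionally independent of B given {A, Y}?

There are 2 undirected paths between N and B; checking each against the conditioning set {A, Y}:
Path 1: N → A → U ← B
  A is a chain here and A is conditioned on, so the path is blocked at A.
Path 2: N → Y ← A → U ← B
  A is a fork here and A is conditioned on, so the path is blocked at A.
Since every path is blocked, d-separation holds.

Yes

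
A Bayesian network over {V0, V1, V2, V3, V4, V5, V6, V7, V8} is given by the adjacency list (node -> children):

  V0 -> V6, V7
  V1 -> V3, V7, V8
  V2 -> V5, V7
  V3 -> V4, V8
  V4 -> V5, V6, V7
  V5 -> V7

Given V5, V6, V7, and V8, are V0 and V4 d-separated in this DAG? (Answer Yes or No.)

There are 6 undirected paths between V0 and V4; checking each against the conditioning set {V5, V6, V7, V8}:
Path 1: V0 → V6 ← V4
  V6 is a collider and V6 is conditioned on, which opens it — no node blocks this path, so it is active.
Path 2: V0 → V7 ← V1 → V8 ← V3 → V4
  V7 is a collider and V7 is conditioned on, which opens it; V1 is a fork and V1 is not conditioned on; V8 is a collider and V8 is conditioned on, which opens it; V3 is a fork and V3 is not conditioned on — no node blocks this path, so it is active.
Path 3: V0 → V7 ← V1 → V3 → V4
  V7 is a collider and V7 is conditioned on, which opens it; V1 is a fork and V1 is not conditioned on; V3 is a chain and V3 is not conditioned on — no node blocks this path, so it is active.
Path 4: V0 → V7 ← V4
  V7 is a collider and V7 is conditioned on, which opens it — no node blocks this path, so it is active.
Path 5: V0 → V7 ← V2 → V5 ← V4
  V7 is a collider and V7 is conditioned on, which opens it; V2 is a fork and V2 is not conditioned on; V5 is a collider and V5 is conditioned on, which opens it — no node blocks this path, so it is active.
Path 6: V0 → V7 ← V5 ← V4
  V5 is a chain here and V5 is conditioned on, so the path is blocked at V5.
At least one path is unblocked, so d-separation fails.

No — V0 and V4 are not d-separated given {V5, V6, V7, V8}.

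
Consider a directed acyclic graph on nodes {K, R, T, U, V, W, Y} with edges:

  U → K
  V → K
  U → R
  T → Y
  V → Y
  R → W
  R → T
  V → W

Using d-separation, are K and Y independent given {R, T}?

No

There are 4 undirected paths between K and Y; checking each against the conditioning set {R, T}:
Path 1: K ← V → Y
  V is a fork and V is not conditioned on — no node blocks this path, so it is active.
Path 2: K ← V → W ← R → T → Y
  W is a collider here and neither W nor any of its descendants is conditioned on, so the collider stays closed — the path is blocked at W.
Path 3: K ← U → R → T → Y
  R is a chain here and R is conditioned on, so the path is blocked at R.
Path 4: K ← U → R → W ← V → Y
  R is a chain here and R is conditioned on, so the path is blocked at R.
Because an active path exists, K and Y are not d-separated.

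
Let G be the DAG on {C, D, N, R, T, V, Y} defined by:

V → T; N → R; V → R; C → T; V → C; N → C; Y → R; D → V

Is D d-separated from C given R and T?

Enumerating the 3 paths from D to C and testing each for blocking by {R, T}:
Path 1: D → V → C
  V is a chain and V is not conditioned on — no node blocks this path, so it is active.
Path 2: D → V → R ← N → C
  V is a chain and V is not conditioned on; R is a collider and R is conditioned on, which opens it; N is a fork and N is not conditioned on — no node blocks this path, so it is active.
Path 3: D → V → T ← C
  V is a chain and V is not conditioned on; T is a collider and T is conditioned on, which opens it — no node blocks this path, so it is active.
At least one path is unblocked, so d-separation fails.

No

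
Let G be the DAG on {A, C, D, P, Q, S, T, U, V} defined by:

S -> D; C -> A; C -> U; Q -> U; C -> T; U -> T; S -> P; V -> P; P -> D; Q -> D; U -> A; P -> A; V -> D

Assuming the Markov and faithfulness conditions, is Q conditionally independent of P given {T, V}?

Enumerating the 6 paths from Q to P and testing each for blocking by {T, V}:
  1. Q → U ← C → A ← P — U:collider[open]; C:fork[open]; A:collider[blocks] ⇒ blocked
  2. Q → U → T ← C → A ← P — U:chain[open]; T:collider[open]; C:fork[open]; A:collider[blocks] ⇒ blocked
  3. Q → U → A ← P — U:chain[open]; A:collider[blocks] ⇒ blocked
  4. Q → D ← P — D:collider[blocks] ⇒ blocked
  5. Q → D ← S → P — D:collider[blocks]; S:fork[open] ⇒ blocked
  6. Q → D ← V → P — D:collider[blocks]; V:fork[blocks] ⇒ blocked
All paths are blocked; Q ⊥ P | {T, V} holds.

Yes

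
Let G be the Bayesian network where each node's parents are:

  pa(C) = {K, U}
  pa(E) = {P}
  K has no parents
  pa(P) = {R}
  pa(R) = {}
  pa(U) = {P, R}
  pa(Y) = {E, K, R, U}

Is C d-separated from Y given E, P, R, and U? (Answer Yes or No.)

6 paths connect C and Y; each must be blocked for d-separation to hold:
  1. C ← U ← R → Y — U:chain[blocks]; R:fork[blocks] ⇒ blocked
  2. C ← U ← R → P → E → Y — U:chain[blocks]; R:fork[blocks]; P:chain[blocks]; E:chain[blocks] ⇒ blocked
  3. C ← U → Y — U:fork[blocks] ⇒ blocked
  4. C ← U ← P ← R → Y — U:chain[blocks]; P:chain[blocks]; R:fork[blocks] ⇒ blocked
  5. C ← U ← P → E → Y — U:chain[blocks]; P:fork[blocks]; E:chain[blocks] ⇒ blocked
  6. C ← K → Y — K:fork[open] ⇒ active
Since the path C ← K → Y is active, C and Y are not d-separated given {E, P, R, U}.

No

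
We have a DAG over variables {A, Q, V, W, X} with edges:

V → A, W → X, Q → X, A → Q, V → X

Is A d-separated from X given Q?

No

Enumerating the 2 paths from A to X and testing each for blocking by {Q}:
  1. A ← V → X — V:fork[open] ⇒ active
  2. A → Q → X — Q:chain[blocks] ⇒ blocked
Because an active path exists, A and X are not d-separated.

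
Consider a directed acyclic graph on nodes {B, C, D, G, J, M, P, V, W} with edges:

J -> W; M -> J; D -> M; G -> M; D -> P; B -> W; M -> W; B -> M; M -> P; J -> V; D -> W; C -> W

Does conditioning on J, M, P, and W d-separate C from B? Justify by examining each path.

We examine all 5 paths between C and B:
Path 1: C → W ← M ← B
  M is a chain here and M is conditioned on, so the path is blocked at M.
Path 2: C → W ← B
  W is a collider and W is conditioned on, which opens it — no node blocks this path, so it is active.
Path 3: C → W ← J ← M ← B
  J is a chain here and J is conditioned on, so the path is blocked at J.
Path 4: C → W ← D → P ← M ← B
  M is a chain here and M is conditioned on, so the path is blocked at M.
Path 5: C → W ← D → M ← B
  W is a collider and W is conditioned on, which opens it; D is a fork and D is not conditioned on; M is a collider and M is conditioned on, which opens it — no node blocks this path, so it is active.
Because an active path exists, C and B are not d-separated.

No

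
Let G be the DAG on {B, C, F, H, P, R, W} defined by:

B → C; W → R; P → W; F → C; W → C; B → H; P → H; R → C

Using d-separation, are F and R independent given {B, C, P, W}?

There are 3 undirected paths between F and R; checking each against the conditioning set {B, C, P, W}:
  1. F → C ← R — C:collider[open] ⇒ active
  2. F → C ← B → H ← P → W → R — C:collider[open]; B:fork[blocks]; H:collider[blocks]; P:fork[blocks]; W:chain[blocks] ⇒ blocked
  3. F → C ← W → R — C:collider[open]; W:fork[blocks] ⇒ blocked
At least one path is unblocked, so d-separation fails.

No — F and R are not d-separated given {B, C, P, W}.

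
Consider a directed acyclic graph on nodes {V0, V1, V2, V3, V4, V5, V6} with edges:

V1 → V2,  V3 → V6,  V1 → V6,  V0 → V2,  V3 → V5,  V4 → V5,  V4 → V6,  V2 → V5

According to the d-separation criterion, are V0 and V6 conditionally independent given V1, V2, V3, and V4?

Yes

We examine all 3 paths between V0 and V6:
Path 1: V0 → V2 ← V1 → V6
  V1 is a fork here and V1 is conditioned on, so the path is blocked at V1.
Path 2: V0 → V2 → V5 ← V3 → V6
  V2 is a chain here and V2 is conditioned on, so the path is blocked at V2.
Path 3: V0 → V2 → V5 ← V4 → V6
  V2 is a chain here and V2 is conditioned on, so the path is blocked at V2.
All paths are blocked; V0 ⊥ V6 | {V1, V2, V3, V4} holds.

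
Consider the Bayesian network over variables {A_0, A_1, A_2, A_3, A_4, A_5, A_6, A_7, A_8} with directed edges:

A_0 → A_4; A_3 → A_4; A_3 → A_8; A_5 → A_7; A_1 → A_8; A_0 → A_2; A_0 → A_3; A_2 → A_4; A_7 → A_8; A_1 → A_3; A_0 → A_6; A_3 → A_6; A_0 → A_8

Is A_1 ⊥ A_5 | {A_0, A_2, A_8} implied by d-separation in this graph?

There are 6 undirected paths between A_1 and A_5; checking each against the conditioning set {A_0, A_2, A_8}:
Path 1: A_1 → A_3 ← A_0 → A_8 ← A_7 ← A_5
  A_0 is a fork here and A_0 is conditioned on, so the path is blocked at A_0.
Path 2: A_1 → A_3 → A_4 ← A_2 ← A_0 → A_8 ← A_7 ← A_5
  A_4 is a collider here and neither A_4 nor any of its descendants is conditioned on, so the collider stays closed — the path is blocked at A_4.
Path 3: A_1 → A_3 → A_4 ← A_0 → A_8 ← A_7 ← A_5
  A_4 is a collider here and neither A_4 nor any of its descendants is conditioned on, so the collider stays closed — the path is blocked at A_4.
Path 4: A_1 → A_3 → A_8 ← A_7 ← A_5
  A_3 is a chain and A_3 is not conditioned on; A_8 is a collider and A_8 is conditioned on, which opens it; A_7 is a chain and A_7 is not conditioned on — no node blocks this path, so it is active.
Path 5: A_1 → A_3 → A_6 ← A_0 → A_8 ← A_7 ← A_5
  A_6 is a collider here and neither A_6 nor any of its descendants is conditioned on, so the collider stays closed — the path is blocked at A_6.
Path 6: A_1 → A_8 ← A_7 ← A_5
  A_8 is a collider and A_8 is conditioned on, which opens it; A_7 is a chain and A_7 is not conditioned on — no node blocks this path, so it is active.
Since the path A_1 → A_3 → A_8 ← A_7 ← A_5 is active, A_1 and A_5 are not d-separated given {A_0, A_2, A_8}.

No — A_1 and A_5 are not d-separated given {A_0, A_2, A_8}.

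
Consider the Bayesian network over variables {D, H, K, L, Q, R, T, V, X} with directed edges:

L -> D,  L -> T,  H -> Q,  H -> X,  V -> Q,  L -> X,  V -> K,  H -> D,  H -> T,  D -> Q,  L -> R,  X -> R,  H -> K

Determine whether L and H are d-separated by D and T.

Enumerating the 6 paths from L to H and testing each for blocking by {D, T}:
  1. L → R ← X ← H — R:collider[blocks]; X:chain[open] ⇒ blocked
  2. L → D → Q ← V → K ← H — D:chain[blocks]; Q:collider[blocks]; V:fork[open]; K:collider[blocks] ⇒ blocked
  3. L → D → Q ← H — D:chain[blocks]; Q:collider[blocks] ⇒ blocked
  4. L → D ← H — D:collider[open] ⇒ active
  5. L → T ← H — T:collider[open] ⇒ active
  6. L → X ← H — X:collider[blocks] ⇒ blocked
Because an active path exists, L and H are not d-separated.

No — L and H are not d-separated given {D, T}.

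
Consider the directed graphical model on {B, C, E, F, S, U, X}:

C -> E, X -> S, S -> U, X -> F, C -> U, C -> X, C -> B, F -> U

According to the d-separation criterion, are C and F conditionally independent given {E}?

No — C and F are not d-separated given {E}.

We examine all 4 paths between C and F:
Path 1: C → X → S → U ← F
  U is a collider here and neither U nor any of its descendants is conditioned on, so the collider stays closed — the path is blocked at U.
Path 2: C → X → F
  X is a chain and X is not conditioned on — no node blocks this path, so it is active.
Path 3: C → U ← S ← X → F
  U is a collider here and neither U nor any of its descendants is conditioned on, so the collider stays closed — the path is blocked at U.
Path 4: C → U ← F
  U is a collider here and neither U nor any of its descendants is conditioned on, so the collider stays closed — the path is blocked at U.
Since the path C → X → F is active, C and F are not d-separated given {E}.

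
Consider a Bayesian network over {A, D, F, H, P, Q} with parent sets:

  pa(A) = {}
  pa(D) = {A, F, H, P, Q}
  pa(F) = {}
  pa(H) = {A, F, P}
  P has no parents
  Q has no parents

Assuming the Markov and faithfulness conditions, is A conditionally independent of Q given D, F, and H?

4 paths connect A and Q; each must be blocked for d-separation to hold:
  1. A → D ← Q — D:collider[open] ⇒ active
  2. A → H → D ← Q — H:chain[blocks]; D:collider[open] ⇒ blocked
  3. A → H ← P → D ← Q — H:collider[open]; P:fork[open]; D:collider[open] ⇒ active
  4. A → H ← F → D ← Q — H:collider[open]; F:fork[blocks]; D:collider[open] ⇒ blocked
At least one path is unblocked, so d-separation fails.

No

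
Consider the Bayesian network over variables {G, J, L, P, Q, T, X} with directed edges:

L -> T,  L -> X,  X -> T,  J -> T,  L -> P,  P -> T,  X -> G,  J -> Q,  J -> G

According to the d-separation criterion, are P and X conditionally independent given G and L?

Enumerating the 6 paths from P to X and testing each for blocking by {G, L}:
Path 1: P → T ← J → G ← X
  T is a collider here and neither T nor any of its descendants is conditioned on, so the collider stays closed — the path is blocked at T.
Path 2: P → T ← X
  T is a collider here and neither T nor any of its descendants is conditioned on, so the collider stays closed — the path is blocked at T.
Path 3: P → T ← L → X
  T is a collider here and neither T nor any of its descendants is conditioned on, so the collider stays closed — the path is blocked at T.
Path 4: P ← L → T ← J → G ← X
  L is a fork here and L is conditioned on, so the path is blocked at L.
Path 5: P ← L → T ← X
  L is a fork here and L is conditioned on, so the path is blocked at L.
Path 6: P ← L → X
  L is a fork here and L is conditioned on, so the path is blocked at L.
All paths are blocked; P ⊥ X | {G, L} holds.

Yes — P and X are d-separated given {G, L}.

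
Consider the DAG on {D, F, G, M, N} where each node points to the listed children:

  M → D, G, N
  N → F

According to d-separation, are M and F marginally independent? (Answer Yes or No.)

No

The only undirected path from M to F is:
Path 1: M → N → F
  N is a chain and N is not conditioned on — no node blocks this path, so it is active.
At least one path is unblocked, so d-separation fails.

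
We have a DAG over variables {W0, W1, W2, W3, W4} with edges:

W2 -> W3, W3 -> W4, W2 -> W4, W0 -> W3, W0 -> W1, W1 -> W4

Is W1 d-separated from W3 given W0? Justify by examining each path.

3 paths connect W1 and W3; each must be blocked for d-separation to hold:
  1. W1 ← W0 → W3 — W0:fork[blocks] ⇒ blocked
  2. W1 → W4 ← W3 — W4:collider[blocks] ⇒ blocked
  3. W1 → W4 ← W2 → W3 — W4:collider[blocks]; W2:fork[open] ⇒ blocked
All paths are blocked; W1 ⊥ W3 | {W0} holds.

Yes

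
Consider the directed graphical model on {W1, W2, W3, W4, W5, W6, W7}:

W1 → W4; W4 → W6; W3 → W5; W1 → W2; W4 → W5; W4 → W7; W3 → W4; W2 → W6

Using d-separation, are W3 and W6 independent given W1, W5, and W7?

4 paths connect W3 and W6; each must be blocked for d-separation to hold:
  1. W3 → W5 ← W4 → W6 — W5:collider[open]; W4:fork[open] ⇒ active
  2. W3 → W5 ← W4 ← W1 → W2 → W6 — W5:collider[open]; W4:chain[open]; W1:fork[blocks]; W2:chain[open] ⇒ blocked
  3. W3 → W4 → W6 — W4:chain[open] ⇒ active
  4. W3 → W4 ← W1 → W2 → W6 — W4:collider[open]; W1:fork[blocks]; W2:chain[open] ⇒ blocked
Because an active path exists, W3 and W6 are not d-separated.

No — W3 and W6 are not d-separated given {W1, W5, W7}.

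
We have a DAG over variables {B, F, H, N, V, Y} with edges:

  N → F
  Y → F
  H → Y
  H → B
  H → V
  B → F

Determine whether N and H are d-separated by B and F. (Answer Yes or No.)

We examine all 2 paths between N and H:
Path 1: N → F ← B ← H
  B is a chain here and B is conditioned on, so the path is blocked at B.
Path 2: N → F ← Y ← H
  F is a collider and F is conditioned on, which opens it; Y is a chain and Y is not conditioned on — no node blocks this path, so it is active.
At least one path is unblocked, so d-separation fails.

No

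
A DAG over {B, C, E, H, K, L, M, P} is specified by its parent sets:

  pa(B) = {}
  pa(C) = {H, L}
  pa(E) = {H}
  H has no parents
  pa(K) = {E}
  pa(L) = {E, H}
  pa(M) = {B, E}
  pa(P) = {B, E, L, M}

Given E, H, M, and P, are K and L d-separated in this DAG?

Yes

Enumerating the 6 paths from K to L and testing each for blocking by {E, H, M, P}:
Path 1: K ← E → M ← B → P ← L
  E is a fork here and E is conditioned on, so the path is blocked at E.
Path 2: K ← E → M → P ← L
  E is a fork here and E is conditioned on, so the path is blocked at E.
Path 3: K ← E → L
  E is a fork here and E is conditioned on, so the path is blocked at E.
Path 4: K ← E → P ← L
  E is a fork here and E is conditioned on, so the path is blocked at E.
Path 5: K ← E ← H → L
  E is a chain here and E is conditioned on, so the path is blocked at E.
Path 6: K ← E ← H → C ← L
  E is a chain here and E is conditioned on, so the path is blocked at E.
Every path is blocked, so K and L are d-separated given {E, H, M, P}.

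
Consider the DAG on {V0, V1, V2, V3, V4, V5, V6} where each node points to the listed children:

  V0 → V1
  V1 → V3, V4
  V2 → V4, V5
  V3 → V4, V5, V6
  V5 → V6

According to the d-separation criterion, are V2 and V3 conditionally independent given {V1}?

Enumerating the 4 paths from V2 to V3 and testing each for blocking by {V1}:
  1. V2 → V4 ← V1 → V3 — V4:collider[blocks]; V1:fork[blocks] ⇒ blocked
  2. V2 → V4 ← V3 — V4:collider[blocks] ⇒ blocked
  3. V2 → V5 → V6 ← V3 — V5:chain[open]; V6:collider[blocks] ⇒ blocked
  4. V2 → V5 ← V3 — V5:collider[blocks] ⇒ blocked
All paths are blocked; V2 ⊥ V3 | {V1} holds.

Yes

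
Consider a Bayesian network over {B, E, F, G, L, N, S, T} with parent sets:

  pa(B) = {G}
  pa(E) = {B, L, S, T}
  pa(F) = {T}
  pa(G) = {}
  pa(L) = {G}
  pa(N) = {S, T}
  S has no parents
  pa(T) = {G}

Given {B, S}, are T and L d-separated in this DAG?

No

6 paths connect T and L; each must be blocked for d-separation to hold:
  1. T → E ← B ← G → L — E:collider[blocks]; B:chain[blocks]; G:fork[open] ⇒ blocked
  2. T → E ← L — E:collider[blocks] ⇒ blocked
  3. T → N ← S → E ← B ← G → L — N:collider[blocks]; S:fork[blocks]; E:collider[blocks]; B:chain[blocks]; G:fork[open] ⇒ blocked
  4. T → N ← S → E ← L — N:collider[blocks]; S:fork[blocks]; E:collider[blocks] ⇒ blocked
  5. T ← G → B → E ← L — G:fork[open]; B:chain[blocks]; E:collider[blocks] ⇒ blocked
  6. T ← G → L — G:fork[open] ⇒ active
Because an active path exists, T and L are not d-separated.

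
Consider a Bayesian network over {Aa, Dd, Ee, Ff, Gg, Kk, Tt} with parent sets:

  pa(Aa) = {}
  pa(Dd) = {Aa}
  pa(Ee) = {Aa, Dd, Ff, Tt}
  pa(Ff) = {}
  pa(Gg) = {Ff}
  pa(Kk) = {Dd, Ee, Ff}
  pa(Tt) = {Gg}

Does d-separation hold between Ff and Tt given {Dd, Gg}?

Yes

5 paths connect Ff and Tt; each must be blocked for d-separation to hold:
Path 1: Ff → Ee ← Tt
  Ee is a collider here and neither Ee nor any of its descendants is conditioned on, so the collider stays closed — the path is blocked at Ee.
Path 2: Ff → Gg → Tt
  Gg is a chain here and Gg is conditioned on, so the path is blocked at Gg.
Path 3: Ff → Kk ← Ee ← Tt
  Kk is a collider here and neither Kk nor any of its descendants is conditioned on, so the collider stays closed — the path is blocked at Kk.
Path 4: Ff → Kk ← Dd → Ee ← Tt
  Kk is a collider here and neither Kk nor any of its descendants is conditioned on, so the collider stays closed — the path is blocked at Kk.
Path 5: Ff → Kk ← Dd ← Aa → Ee ← Tt
  Kk is a collider here and neither Kk nor any of its descendants is conditioned on, so the collider stays closed — the path is blocked at Kk.
All paths are blocked; Ff ⊥ Tt | {Dd, Gg} holds.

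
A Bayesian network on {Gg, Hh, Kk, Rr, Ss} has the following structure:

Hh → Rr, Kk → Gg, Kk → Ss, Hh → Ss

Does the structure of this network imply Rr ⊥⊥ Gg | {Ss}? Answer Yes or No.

No

There is one path between Rr and Gg:
Path 1: Rr ← Hh → Ss ← Kk → Gg
  Hh is a fork and Hh is not conditioned on; Ss is a collider and Ss is conditioned on, which opens it; Kk is a fork and Kk is not conditioned on — no node blocks this path, so it is active.
Because an active path exists, Rr and Gg are not d-separated.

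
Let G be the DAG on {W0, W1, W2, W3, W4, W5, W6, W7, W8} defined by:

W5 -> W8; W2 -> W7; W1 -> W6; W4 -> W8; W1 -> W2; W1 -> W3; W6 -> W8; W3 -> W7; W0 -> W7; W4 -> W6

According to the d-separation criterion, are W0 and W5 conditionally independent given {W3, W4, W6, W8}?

We examine all 4 paths between W0 and W5:
  1. W0 → W7 ← W3 ← W1 → W6 ← W4 → W8 ← W5 — W7:collider[blocks]; W3:chain[blocks]; W1:fork[open]; W6:collider[open]; W4:fork[blocks]; W8:collider[open] ⇒ blocked
  2. W0 → W7 ← W3 ← W1 → W6 → W8 ← W5 — W7:collider[blocks]; W3:chain[blocks]; W1:fork[open]; W6:chain[blocks]; W8:collider[open] ⇒ blocked
  3. W0 → W7 ← W2 ← W1 → W6 ← W4 → W8 ← W5 — W7:collider[blocks]; W2:chain[open]; W1:fork[open]; W6:collider[open]; W4:fork[blocks]; W8:collider[open] ⇒ blocked
  4. W0 → W7 ← W2 ← W1 → W6 → W8 ← W5 — W7:collider[blocks]; W2:chain[open]; W1:fork[open]; W6:chain[blocks]; W8:collider[open] ⇒ blocked
Every path is blocked, so W0 and W5 are d-separated given {W3, W4, W6, W8}.

Yes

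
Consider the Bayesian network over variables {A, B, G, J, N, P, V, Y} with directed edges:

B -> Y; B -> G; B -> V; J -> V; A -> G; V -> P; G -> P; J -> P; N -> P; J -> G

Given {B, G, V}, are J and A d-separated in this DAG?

5 paths connect J and A; each must be blocked for d-separation to hold:
Path 1: J → G ← A
  G is a collider and G is conditioned on, which opens it — no node blocks this path, so it is active.
Path 2: J → V ← B → G ← A
  B is a fork here and B is conditioned on, so the path is blocked at B.
Path 3: J → V → P ← G ← A
  V is a chain here and V is conditioned on, so the path is blocked at V.
Path 4: J → P ← G ← A
  P is a collider here and neither P nor any of its descendants is conditioned on, so the collider stays closed — the path is blocked at P.
Path 5: J → P ← V ← B → G ← A
  P is a collider here and neither P nor any of its descendants is conditioned on, so the collider stays closed — the path is blocked at P.
Because an active path exists, J and A are not d-separated.

No — J and A are not d-separated given {B, G, V}.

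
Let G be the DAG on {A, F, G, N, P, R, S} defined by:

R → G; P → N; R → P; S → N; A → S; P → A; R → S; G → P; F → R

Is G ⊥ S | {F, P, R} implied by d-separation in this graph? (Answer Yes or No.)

6 paths connect G and S; each must be blocked for d-separation to hold:
  1. G → P → N ← S — P:chain[blocks]; N:collider[blocks] ⇒ blocked
  2. G → P ← R → S — P:collider[open]; R:fork[blocks] ⇒ blocked
  3. G → P → A → S — P:chain[blocks]; A:chain[open] ⇒ blocked
  4. G ← R → S — R:fork[blocks] ⇒ blocked
  5. G ← R → P → N ← S — R:fork[blocks]; P:chain[blocks]; N:collider[blocks] ⇒ blocked
  6. G ← R → P → A → S — R:fork[blocks]; P:chain[blocks]; A:chain[open] ⇒ blocked
Every path is blocked, so G and S are d-separated given {F, P, R}.

Yes — G and S are d-separated given {F, P, R}.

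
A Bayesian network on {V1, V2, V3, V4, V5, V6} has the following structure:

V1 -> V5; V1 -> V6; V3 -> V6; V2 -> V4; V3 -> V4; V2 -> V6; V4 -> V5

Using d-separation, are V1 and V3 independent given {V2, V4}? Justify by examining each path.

Yes

There are 4 undirected paths between V1 and V3; checking each against the conditioning set {V2, V4}:
  1. V1 → V6 ← V3 — V6:collider[blocks] ⇒ blocked
  2. V1 → V6 ← V2 → V4 ← V3 — V6:collider[blocks]; V2:fork[blocks]; V4:collider[open] ⇒ blocked
  3. V1 → V5 ← V4 ← V3 — V5:collider[blocks]; V4:chain[blocks] ⇒ blocked
  4. V1 → V5 ← V4 ← V2 → V6 ← V3 — V5:collider[blocks]; V4:chain[blocks]; V2:fork[blocks]; V6:collider[blocks] ⇒ blocked
Every path is blocked, so V1 and V3 are d-separated given {V2, V4}.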